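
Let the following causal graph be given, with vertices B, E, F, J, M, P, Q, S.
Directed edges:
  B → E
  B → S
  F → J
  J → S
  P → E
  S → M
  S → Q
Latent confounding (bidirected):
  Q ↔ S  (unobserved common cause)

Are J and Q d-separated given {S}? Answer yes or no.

No — J and Q are d-connected given {S}.

Bayes-Ball from J | {S} reaches {B,E,F,Q}.
Q ∈ reach(J|{S}) ⇒ J ⊥̸ Q | {S}.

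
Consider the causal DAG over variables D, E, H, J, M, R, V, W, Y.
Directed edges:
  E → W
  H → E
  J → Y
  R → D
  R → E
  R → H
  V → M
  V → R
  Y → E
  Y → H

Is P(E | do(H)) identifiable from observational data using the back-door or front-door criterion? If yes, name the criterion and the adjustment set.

P(E|do(H)): backdoor, adjust for {R, Y}.

desc(H)\{H}={E,W}; candidates ⊆ {D,J,M,R,V,Y}.
size 0: {}; under {} H still reaches {D,E,J,M,R,V,W,Y} ∋ E.
size 1: {D}, {J}, {M} …(+3); under {D} H still reaches {E,J,M,R,V,W,Y} ∋ E.
{R,Y}: H⊥E given {R,Y} in G with H→· removed — back-door holds.
P(E|do(H)) = Σ_{R,Y} P(E|H,R,Y)·P(R,Y).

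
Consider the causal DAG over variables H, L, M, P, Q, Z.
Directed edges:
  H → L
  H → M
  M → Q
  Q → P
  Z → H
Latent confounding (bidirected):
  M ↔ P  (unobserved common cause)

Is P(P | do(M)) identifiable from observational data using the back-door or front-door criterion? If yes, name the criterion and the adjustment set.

desc(M)\{M}={P,Q}; candidates ⊆ {H,L,Z}.
M↔P: latent back-door arc(s) into M.
size 0: {}; under {} M still reaches {H,L,P,Z} ∋ P.
size 1: {H}, {L}, {Z}; under {H} M still reaches {P} ∋ P.
size 2: {H,L}, {H,Z}, {L,Z}; under {H,L} M still reaches {P} ∋ P.
M↔P cannot be blocked by any observed set — no back-door set.
{Q}: (i) intercepts every directed M→P path; (ii) no back-door M→{Q}; (iii) {M} blocks every back-door {Q}→P. Front-door holds.
P(P|do(M)) = Σ_{Q} P(Q|M) Σ_{M'} P(P|Q,M')P(M').

P(P|do(M)): frontdoor, adjust for {Q}.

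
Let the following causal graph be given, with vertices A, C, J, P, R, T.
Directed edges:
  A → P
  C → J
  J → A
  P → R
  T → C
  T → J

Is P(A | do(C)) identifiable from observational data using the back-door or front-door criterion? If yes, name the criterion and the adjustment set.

desc(C)\{C}={A,J,P,R}; candidates ⊆ {T}.
size 0: {}; under {} C still reaches {A,J,P,R,T} ∋ A.
{T}: C⊥A given {T} in G with C→· removed — back-door holds.
P(A|do(C)) = Σ_{T} P(A|C,T)·P(T).

P(A|do(C)): backdoor, adjust for {T}.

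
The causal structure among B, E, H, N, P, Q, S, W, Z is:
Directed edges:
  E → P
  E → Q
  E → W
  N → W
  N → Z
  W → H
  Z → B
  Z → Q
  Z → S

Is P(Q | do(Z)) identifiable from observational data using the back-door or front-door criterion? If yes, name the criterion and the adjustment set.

desc(Z)\{Z}={B,Q,S}; candidates ⊆ {E,H,N,P,W}.
∅: Z⊥Q given ∅ in G with Z→· removed — back-door holds.
P(Q|do(Z)) = P(Q|Z) — no adjustment needed.

P(Q|do(Z)): backdoor, adjust for ∅.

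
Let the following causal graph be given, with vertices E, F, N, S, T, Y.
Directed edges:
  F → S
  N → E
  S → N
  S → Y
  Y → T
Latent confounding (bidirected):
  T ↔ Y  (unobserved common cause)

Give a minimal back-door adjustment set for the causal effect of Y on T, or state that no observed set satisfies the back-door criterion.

Y→T: no observed back-door set.

desc(Y)\{Y}={T}; candidates ⊆ {E,F,N,S}.
Y↔T: latent back-door arc(s) into Y.
size 0: {}; under {} Y still reaches {E,F,N,S,T} ∋ T.
size 1: {E}, {F}, {N} …(+1); under {E} Y still reaches {F,N,S,T} ∋ T.
size 2: {E,F}, {E,N}, {E,S} …(+3); under {E,F} Y still reaches {N,S,T} ∋ T.
Y↔T cannot be blocked by any observed set — no back-door set.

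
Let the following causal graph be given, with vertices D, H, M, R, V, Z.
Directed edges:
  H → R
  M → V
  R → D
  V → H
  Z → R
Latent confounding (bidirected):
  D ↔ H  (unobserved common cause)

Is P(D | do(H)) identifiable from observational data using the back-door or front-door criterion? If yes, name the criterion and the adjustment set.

desc(H)\{H}={D,R}; candidates ⊆ {M,V,Z}.
H↔D: latent back-door arc(s) into H.
size 0: {}; under {} H still reaches {D,M,V} ∋ D.
size 1: {M}, {V}, {Z}; under {M} H still reaches {D,V} ∋ D.
size 2: {M,V}, {M,Z}, {V,Z}; under {M,V} H still reaches {D} ∋ D.
H↔D cannot be blocked by any observed set — no back-door set.
{R}: (i) intercepts every directed H→D path; (ii) no back-door H→{R}; (iii) {H} blocks every back-door {R}→D. Front-door holds.
P(D|do(H)) = Σ_{R} P(R|H) Σ_{H'} P(D|R,H')P(H').

P(D|do(H)): frontdoor, adjust for {R}.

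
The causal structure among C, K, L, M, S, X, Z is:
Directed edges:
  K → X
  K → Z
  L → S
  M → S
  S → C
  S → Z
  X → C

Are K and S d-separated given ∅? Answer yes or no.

Yes — K ⊥ S | ∅.

Bayes-Ball from K | ∅ reaches {C,X,Z}.
S ∉ reach(K|∅) ⇒ K ⊥ S | ∅.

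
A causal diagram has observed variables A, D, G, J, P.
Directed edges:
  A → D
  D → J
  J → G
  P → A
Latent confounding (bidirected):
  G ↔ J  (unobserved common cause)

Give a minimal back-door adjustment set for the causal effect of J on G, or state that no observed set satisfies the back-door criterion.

desc(J)\{J}={G}; candidates ⊆ {A,D,P}.
J↔G: latent back-door arc(s) into J.
size 0: {}; under {} J still reaches {A,D,G,P} ∋ G.
size 1: {A}, {D}, {P}; under {A} J still reaches {D,G} ∋ G.
size 2: {A,D}, {A,P}, {D,P}; under {A,D} J still reaches {G} ∋ G.
J↔G cannot be blocked by any observed set — no back-door set.

J→G: no observed back-door set.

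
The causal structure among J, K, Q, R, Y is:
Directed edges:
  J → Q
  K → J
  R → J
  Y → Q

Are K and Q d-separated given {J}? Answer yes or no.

Bayes-Ball from K | {J} reaches {R}.
Q ∉ reach(K|{J}) ⇒ K ⊥ Q | {J}.

Yes — K ⊥ Q | {J}.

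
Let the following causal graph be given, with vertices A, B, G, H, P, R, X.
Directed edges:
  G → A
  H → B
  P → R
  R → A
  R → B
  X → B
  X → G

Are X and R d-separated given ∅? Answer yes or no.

Bayes-Ball from X | ∅ reaches {A,B,G}.
R ∉ reach(X|∅) ⇒ X ⊥ R | ∅.

Yes — X ⊥ R | ∅.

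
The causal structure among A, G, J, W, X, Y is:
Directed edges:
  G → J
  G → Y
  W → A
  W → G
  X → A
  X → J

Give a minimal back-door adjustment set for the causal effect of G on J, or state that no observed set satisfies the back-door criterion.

G→J: minimal back-door set ∅.

desc(G)\{G}={J,Y}; candidates ⊆ {A,W,X}.
∅: G⊥J given ∅ in G with G→· removed — back-door holds.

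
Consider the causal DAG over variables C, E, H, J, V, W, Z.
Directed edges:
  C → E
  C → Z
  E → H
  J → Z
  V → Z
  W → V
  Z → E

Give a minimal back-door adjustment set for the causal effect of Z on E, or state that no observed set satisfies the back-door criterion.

desc(Z)\{Z}={E,H}; candidates ⊆ {C,J,V,W}.
size 0: {}; under {} Z still reaches {C,E,H,J,V,W} ∋ E.
{C}: Z⊥E given {C} in G with Z→· removed — back-door holds.

Z→E: minimal back-door set {C}.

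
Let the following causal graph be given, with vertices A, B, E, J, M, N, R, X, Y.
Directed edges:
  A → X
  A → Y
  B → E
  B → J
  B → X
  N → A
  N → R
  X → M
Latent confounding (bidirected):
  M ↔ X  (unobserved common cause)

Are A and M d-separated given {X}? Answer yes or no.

No — A and M are d-connected given {X}.

Bayes-Ball from A | {X} reaches {B,E,J,M,N,R,Y}.
M ∈ reach(A|{X}) ⇒ A ⊥̸ M | {X}.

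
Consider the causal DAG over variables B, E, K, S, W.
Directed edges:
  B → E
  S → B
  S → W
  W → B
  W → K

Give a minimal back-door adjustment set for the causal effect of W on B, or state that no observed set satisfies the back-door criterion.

W→B: minimal back-door set {S}.

desc(W)\{W}={B,E,K}; candidates ⊆ {S}.
size 0: {}; under {} W still reaches {B,E,S} ∋ B.
{S}: W⊥B given {S} in G with W→· removed — back-door holds.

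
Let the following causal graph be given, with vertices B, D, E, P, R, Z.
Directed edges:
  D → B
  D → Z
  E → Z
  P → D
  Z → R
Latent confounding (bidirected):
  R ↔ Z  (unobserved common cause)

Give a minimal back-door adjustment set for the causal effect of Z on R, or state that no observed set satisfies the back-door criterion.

Z→R: no observed back-door set.

desc(Z)\{Z}={R}; candidates ⊆ {B,D,E,P}.
Z↔R: latent back-door arc(s) into Z.
size 0: {}; under {} Z still reaches {B,D,E,P,R} ∋ R.
size 1: {B}, {D}, {E} …(+1); under {B} Z still reaches {D,E,P,R} ∋ R.
size 2: {B,D}, {B,E}, {B,P} …(+3); under {B,D} Z still reaches {E,R} ∋ R.
Z↔R cannot be blocked by any observed set — no back-door set.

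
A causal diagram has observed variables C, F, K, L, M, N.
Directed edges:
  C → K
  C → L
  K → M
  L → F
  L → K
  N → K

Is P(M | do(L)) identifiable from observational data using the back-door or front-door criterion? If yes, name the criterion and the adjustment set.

desc(L)\{L}={F,K,M}; candidates ⊆ {C,N}.
size 0: {}; under {} L still reaches {C,K,M} ∋ M.
{C}: L⊥M given {C} in G with L→· removed — back-door holds.
P(M|do(L)) = Σ_{C} P(M|L,C)·P(C).

P(M|do(L)): backdoor, adjust for {C}.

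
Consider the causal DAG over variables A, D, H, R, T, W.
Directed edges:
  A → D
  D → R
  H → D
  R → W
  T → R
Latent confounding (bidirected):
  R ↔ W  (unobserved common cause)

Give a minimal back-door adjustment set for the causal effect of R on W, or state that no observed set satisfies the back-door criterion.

R→W: no observed back-door set.

desc(R)\{R}={W}; candidates ⊆ {A,D,H,T}.
R↔W: latent back-door arc(s) into R.
size 0: {}; under {} R still reaches {A,D,H,T,W} ∋ W.
size 1: {A}, {D}, {H} …(+1); under {A} R still reaches {D,H,T,W} ∋ W.
size 2: {A,D}, {A,H}, {A,T} …(+3); under {A,D} R still reaches {T,W} ∋ W.
R↔W cannot be blocked by any observed set — no back-door set.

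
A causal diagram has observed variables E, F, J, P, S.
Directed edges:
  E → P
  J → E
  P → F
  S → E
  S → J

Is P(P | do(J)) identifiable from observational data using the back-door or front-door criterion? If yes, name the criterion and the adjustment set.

P(P|do(J)): backdoor, adjust for {S}.

desc(J)\{J}={E,F,P}; candidates ⊆ {S}.
size 0: {}; under {} J still reaches {E,F,P,S} ∋ P.
{S}: J⊥P given {S} in G with J→· removed — back-door holds.
P(P|do(J)) = Σ_{S} P(P|J,S)·P(S).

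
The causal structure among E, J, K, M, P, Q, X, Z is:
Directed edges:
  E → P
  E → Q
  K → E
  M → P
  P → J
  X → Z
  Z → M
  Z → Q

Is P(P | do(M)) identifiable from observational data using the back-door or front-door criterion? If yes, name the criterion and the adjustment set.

desc(M)\{M}={J,P}; candidates ⊆ {E,K,Q,X,Z}.
∅: M⊥P given ∅ in G with M→· removed — back-door holds.
P(P|do(M)) = P(P|M) — no adjustment needed.

P(P|do(M)): backdoor, adjust for ∅.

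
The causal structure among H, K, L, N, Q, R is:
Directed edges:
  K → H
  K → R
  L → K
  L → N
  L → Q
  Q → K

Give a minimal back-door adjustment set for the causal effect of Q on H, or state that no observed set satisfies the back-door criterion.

Q→H: minimal back-door set {L}.

desc(Q)\{Q}={H,K,R}; candidates ⊆ {L,N}.
size 0: {}; under {} Q still reaches {H,K,L,N,R} ∋ H.
{L}: Q⊥H given {L} in G with Q→· removed — back-door holds.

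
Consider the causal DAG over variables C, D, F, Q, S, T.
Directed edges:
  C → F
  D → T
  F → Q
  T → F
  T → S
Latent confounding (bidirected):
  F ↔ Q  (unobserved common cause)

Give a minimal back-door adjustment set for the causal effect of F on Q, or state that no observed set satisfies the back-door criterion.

desc(F)\{F}={Q}; candidates ⊆ {C,D,S,T}.
F↔Q: latent back-door arc(s) into F.
size 0: {}; under {} F still reaches {C,D,Q,S,T} ∋ Q.
size 1: {C}, {D}, {S} …(+1); under {C} F still reaches {D,Q,S,T} ∋ Q.
size 2: {C,D}, {C,S}, {C,T} …(+3); under {C,D} F still reaches {Q,S,T} ∋ Q.
F↔Q cannot be blocked by any observed set — no back-door set.

F→Q: no observed back-door set.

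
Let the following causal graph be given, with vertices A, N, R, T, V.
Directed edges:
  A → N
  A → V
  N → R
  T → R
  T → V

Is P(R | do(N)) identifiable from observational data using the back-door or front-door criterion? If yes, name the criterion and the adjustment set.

P(R|do(N)): backdoor, adjust for ∅.

desc(N)\{N}={R}; candidates ⊆ {A,T,V}.
∅: N⊥R given ∅ in G with N→· removed — back-door holds.
P(R|do(N)) = P(R|N) — no adjustment needed.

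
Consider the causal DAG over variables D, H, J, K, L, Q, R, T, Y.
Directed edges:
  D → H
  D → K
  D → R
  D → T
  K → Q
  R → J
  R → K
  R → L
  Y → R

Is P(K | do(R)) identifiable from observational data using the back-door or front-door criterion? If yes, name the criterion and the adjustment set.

P(K|do(R)): backdoor, adjust for {D}.

desc(R)\{R}={J,K,L,Q}; candidates ⊆ {D,H,T,Y}.
size 0: {}; under {} R still reaches {D,H,K,Q,T,Y} ∋ K.
{D}: R⊥K given {D} in G with R→· removed — back-door holds.
P(K|do(R)) = Σ_{D} P(K|R,D)·P(D).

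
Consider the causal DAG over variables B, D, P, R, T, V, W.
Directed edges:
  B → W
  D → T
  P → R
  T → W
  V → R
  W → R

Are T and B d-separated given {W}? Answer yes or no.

Bayes-Ball from T | {W} reaches {B,D}.
B ∈ reach(T|{W}) ⇒ T ⊥̸ B | {W}.

No — T and B are d-connected given {W}.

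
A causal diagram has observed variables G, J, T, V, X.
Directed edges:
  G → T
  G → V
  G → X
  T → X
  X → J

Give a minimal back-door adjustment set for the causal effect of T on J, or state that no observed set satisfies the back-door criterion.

T→J: minimal back-door set {G}.

desc(T)\{T}={J,X}; candidates ⊆ {G,V}.
size 0: {}; under {} T still reaches {G,J,V,X} ∋ J.
{G}: T⊥J given {G} in G with T→· removed — back-door holds.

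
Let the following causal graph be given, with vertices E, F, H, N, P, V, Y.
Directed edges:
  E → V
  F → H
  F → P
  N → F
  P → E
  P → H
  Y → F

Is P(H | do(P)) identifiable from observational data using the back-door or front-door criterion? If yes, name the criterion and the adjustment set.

desc(P)\{P}={E,H,V}; candidates ⊆ {F,N,Y}.
size 0: {}; under {} P still reaches {F,H,N,Y} ∋ H.
{F}: P⊥H given {F} in G with P→· removed — back-door holds.
P(H|do(P)) = Σ_{F} P(H|P,F)·P(F).

P(H|do(P)): backdoor, adjust for {F}.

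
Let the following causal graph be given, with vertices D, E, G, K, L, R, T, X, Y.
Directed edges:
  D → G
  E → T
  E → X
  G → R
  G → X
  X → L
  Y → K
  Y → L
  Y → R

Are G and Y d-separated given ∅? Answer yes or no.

Bayes-Ball from G | ∅ reaches {D,L,R,X}.
Y ∉ reach(G|∅) ⇒ G ⊥ Y | ∅.

Yes — G ⊥ Y | ∅.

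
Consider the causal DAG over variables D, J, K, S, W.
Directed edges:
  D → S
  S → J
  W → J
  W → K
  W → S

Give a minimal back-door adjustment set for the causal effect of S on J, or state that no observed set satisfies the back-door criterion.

S→J: minimal back-door set {W}.

desc(S)\{S}={J}; candidates ⊆ {D,K,W}.
size 0: {}; under {} S still reaches {D,J,K,W} ∋ J.
{W}: S⊥J given {W} in G with S→· removed — back-door holds.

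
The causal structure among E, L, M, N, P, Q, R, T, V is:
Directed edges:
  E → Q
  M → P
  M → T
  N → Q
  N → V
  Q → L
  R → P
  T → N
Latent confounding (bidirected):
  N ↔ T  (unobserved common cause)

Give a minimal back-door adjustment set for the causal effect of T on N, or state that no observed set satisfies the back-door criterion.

desc(T)\{T}={L,N,Q,V}; candidates ⊆ {E,M,P,R}.
T↔N: latent back-door arc(s) into T.
size 0: {}; under {} T still reaches {L,M,N,P,Q,V} ∋ N.
size 1: {E}, {M}, {P} …(+1); under {E} T still reaches {L,M,N,P,Q,V} ∋ N.
size 2: {E,M}, {E,P}, {E,R} …(+3); under {E,M} T still reaches {L,N,Q,V} ∋ N.
T↔N cannot be blocked by any observed set — no back-door set.

T→N: no observed back-door set.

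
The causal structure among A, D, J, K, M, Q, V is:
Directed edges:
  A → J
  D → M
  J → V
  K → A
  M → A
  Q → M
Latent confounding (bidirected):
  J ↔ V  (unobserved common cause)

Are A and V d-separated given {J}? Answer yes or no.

No — A and V are d-connected given {J}.

Bayes-Ball from A | {J} reaches {D,K,M,Q,V}.
V ∈ reach(A|{J}) ⇒ A ⊥̸ V | {J}.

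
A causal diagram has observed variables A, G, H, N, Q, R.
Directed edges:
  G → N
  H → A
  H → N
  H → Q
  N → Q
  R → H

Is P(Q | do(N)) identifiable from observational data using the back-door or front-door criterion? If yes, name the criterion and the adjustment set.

P(Q|do(N)): backdoor, adjust for {H}.

desc(N)\{N}={Q}; candidates ⊆ {A,G,H,R}.
size 0: {}; under {} N still reaches {A,G,H,Q,R} ∋ Q.
{H}: N⊥Q given {H} in G with N→· removed — back-door holds.
P(Q|do(N)) = Σ_{H} P(Q|N,H)·P(H).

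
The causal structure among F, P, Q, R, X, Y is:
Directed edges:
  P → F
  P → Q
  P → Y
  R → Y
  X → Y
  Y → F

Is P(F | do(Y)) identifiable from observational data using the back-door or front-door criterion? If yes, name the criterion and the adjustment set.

P(F|do(Y)): backdoor, adjust for {P}.

desc(Y)\{Y}={F}; candidates ⊆ {P,Q,R,X}.
size 0: {}; under {} Y still reaches {F,P,Q,R,X} ∋ F.
{P}: Y⊥F given {P} in G with Y→· removed — back-door holds.
P(F|do(Y)) = Σ_{P} P(F|Y,P)·P(P).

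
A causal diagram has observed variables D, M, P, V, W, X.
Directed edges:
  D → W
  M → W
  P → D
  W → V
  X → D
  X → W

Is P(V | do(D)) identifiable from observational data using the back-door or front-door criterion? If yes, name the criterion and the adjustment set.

desc(D)\{D}={V,W}; candidates ⊆ {M,P,X}.
size 0: {}; under {} D still reaches {P,V,W,X} ∋ V.
{X}: D⊥V given {X} in G with D→· removed — back-door holds.
P(V|do(D)) = Σ_{X} P(V|D,X)·P(X).

P(V|do(D)): backdoor, adjust for {X}.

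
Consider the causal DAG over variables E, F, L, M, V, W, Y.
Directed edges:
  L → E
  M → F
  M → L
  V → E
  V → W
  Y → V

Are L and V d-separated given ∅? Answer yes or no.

Yes — L ⊥ V | ∅.

Bayes-Ball from L | ∅ reaches {E,F,M}.
V ∉ reach(L|∅) ⇒ L ⊥ V | ∅.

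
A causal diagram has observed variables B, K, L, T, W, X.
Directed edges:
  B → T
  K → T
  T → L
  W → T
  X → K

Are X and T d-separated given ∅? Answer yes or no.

No — X and T are d-connected given ∅.

Bayes-Ball from X | ∅ reaches {K,L,T}.
T ∈ reach(X|∅) ⇒ X ⊥̸ T | ∅.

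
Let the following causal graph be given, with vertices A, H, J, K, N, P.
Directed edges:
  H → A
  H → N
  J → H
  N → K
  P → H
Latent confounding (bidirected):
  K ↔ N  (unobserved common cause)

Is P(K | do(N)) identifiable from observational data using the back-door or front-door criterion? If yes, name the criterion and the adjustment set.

P(K|do(N)): not identifiable (no BD/FD set).

desc(N)\{N}={K}; candidates ⊆ {A,H,J,P}.
N↔K: latent back-door arc(s) into N.
size 0: {}; under {} N still reaches {A,H,J,K,P} ∋ K.
size 1: {A}, {H}, {J} …(+1); under {A} N still reaches {H,J,K,P} ∋ K.
size 2: {A,H}, {A,J}, {A,P} …(+3); under {A,H} N still reaches {K} ∋ K.
N↔K cannot be blocked by any observed set — no back-door set.
No mediator lies on a directed N→…→K path.
Neither criterion identifies P(K|do(N)) in this graph.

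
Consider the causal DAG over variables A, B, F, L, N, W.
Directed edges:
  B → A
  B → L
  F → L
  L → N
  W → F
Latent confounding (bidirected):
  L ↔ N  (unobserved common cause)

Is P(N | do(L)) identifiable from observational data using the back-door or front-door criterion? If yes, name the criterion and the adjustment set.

desc(L)\{L}={N}; candidates ⊆ {A,B,F,W}.
L↔N: latent back-door arc(s) into L.
size 0: {}; under {} L still reaches {A,B,F,N,W} ∋ N.
size 1: {A}, {B}, {F} …(+1); under {A} L still reaches {B,F,N,W} ∋ N.
size 2: {A,B}, {A,F}, {A,W} …(+3); under {A,B} L still reaches {F,N,W} ∋ N.
L↔N cannot be blocked by any observed set — no back-door set.
No mediator lies on a directed L→…→N path.
Neither criterion identifies P(N|do(L)) in this graph.

P(N|do(L)): not identifiable (no BD/FD set).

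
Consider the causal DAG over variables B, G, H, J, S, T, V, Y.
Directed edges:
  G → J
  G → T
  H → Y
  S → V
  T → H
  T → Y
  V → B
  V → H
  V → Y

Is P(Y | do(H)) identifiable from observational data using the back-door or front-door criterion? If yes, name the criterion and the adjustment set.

P(Y|do(H)): backdoor, adjust for {T, V}.

desc(H)\{H}={Y}; candidates ⊆ {B,G,J,S,T,V}.
size 0: {}; under {} H still reaches {B,G,J,S,T,V,Y} ∋ Y.
size 1: {B}, {G}, {J} …(+3); under {B} H still reaches {G,J,S,T,V,Y} ∋ Y.
{T,V}: H⊥Y given {T,V} in G with H→· removed — back-door holds.
P(Y|do(H)) = Σ_{T,V} P(Y|H,T,V)·P(T,V).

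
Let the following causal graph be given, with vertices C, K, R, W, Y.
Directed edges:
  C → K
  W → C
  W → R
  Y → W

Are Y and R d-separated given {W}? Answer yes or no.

Bayes-Ball from Y | {W} reaches ∅.
R ∉ reach(Y|{W}) ⇒ Y ⊥ R | {W}.

Yes — Y ⊥ R | {W}.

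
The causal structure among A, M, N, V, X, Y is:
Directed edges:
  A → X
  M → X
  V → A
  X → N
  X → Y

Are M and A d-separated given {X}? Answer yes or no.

No — M and A are d-connected given {X}.

Bayes-Ball from M | {X} reaches {A,V}.
A ∈ reach(M|{X}) ⇒ M ⊥̸ A | {X}.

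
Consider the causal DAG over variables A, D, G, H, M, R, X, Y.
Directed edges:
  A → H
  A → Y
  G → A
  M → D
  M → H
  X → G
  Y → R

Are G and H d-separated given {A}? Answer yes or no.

Yes — G ⊥ H | {A}.

Bayes-Ball from G | {A} reaches {X}.
H ∉ reach(G|{A}) ⇒ G ⊥ H | {A}.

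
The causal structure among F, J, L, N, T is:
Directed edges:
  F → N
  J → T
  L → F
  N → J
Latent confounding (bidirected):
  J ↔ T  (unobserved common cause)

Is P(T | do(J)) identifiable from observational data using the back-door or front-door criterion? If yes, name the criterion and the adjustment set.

P(T|do(J)): not identifiable (no BD/FD set).

desc(J)\{J}={T}; candidates ⊆ {F,L,N}.
J↔T: latent back-door arc(s) into J.
size 0: {}; under {} J still reaches {F,L,N,T} ∋ T.
size 1: {F}, {L}, {N}; under {F} J still reaches {N,T} ∋ T.
size 2: {F,L}, {F,N}, {L,N}; under {F,L} J still reaches {N,T} ∋ T.
J↔T cannot be blocked by any observed set — no back-door set.
No mediator lies on a directed J→…→T path.
Neither criterion identifies P(T|do(J)) in this graph.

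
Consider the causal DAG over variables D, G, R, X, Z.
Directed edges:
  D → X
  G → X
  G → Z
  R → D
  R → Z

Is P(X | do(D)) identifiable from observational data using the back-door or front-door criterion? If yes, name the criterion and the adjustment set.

P(X|do(D)): backdoor, adjust for ∅.

desc(D)\{D}={X}; candidates ⊆ {G,R,Z}.
∅: D⊥X given ∅ in G with D→· removed — back-door holds.
P(X|do(D)) = P(X|D) — no adjustment needed.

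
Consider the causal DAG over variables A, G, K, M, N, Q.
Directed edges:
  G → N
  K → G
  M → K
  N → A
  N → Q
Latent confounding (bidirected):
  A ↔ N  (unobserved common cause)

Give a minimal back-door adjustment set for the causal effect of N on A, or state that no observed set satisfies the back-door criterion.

desc(N)\{N}={A,Q}; candidates ⊆ {G,K,M}.
N↔A: latent back-door arc(s) into N.
size 0: {}; under {} N still reaches {A,G,K,M} ∋ A.
size 1: {G}, {K}, {M}; under {G} N still reaches {A} ∋ A.
size 2: {G,K}, {G,M}, {K,M}; under {G,K} N still reaches {A} ∋ A.
N↔A cannot be blocked by any observed set — no back-door set.

N→A: no observed back-door set.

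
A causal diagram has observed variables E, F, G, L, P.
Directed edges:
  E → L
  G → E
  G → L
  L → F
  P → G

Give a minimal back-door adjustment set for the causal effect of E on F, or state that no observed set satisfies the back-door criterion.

E→F: minimal back-door set {G}.

desc(E)\{E}={F,L}; candidates ⊆ {G,P}.
size 0: {}; under {} E still reaches {F,G,L,P} ∋ F.
{G}: E⊥F given {G} in G with E→· removed — back-door holds.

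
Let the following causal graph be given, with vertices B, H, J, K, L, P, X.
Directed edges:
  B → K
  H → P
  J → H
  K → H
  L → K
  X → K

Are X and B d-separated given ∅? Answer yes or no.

Bayes-Ball from X | ∅ reaches {H,K,P}.
B ∉ reach(X|∅) ⇒ X ⊥ B | ∅.

Yes — X ⊥ B | ∅.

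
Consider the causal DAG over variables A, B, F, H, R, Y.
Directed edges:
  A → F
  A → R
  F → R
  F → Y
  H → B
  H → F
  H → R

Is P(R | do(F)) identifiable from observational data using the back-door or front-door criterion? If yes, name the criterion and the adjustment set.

desc(F)\{F}={R,Y}; candidates ⊆ {A,B,H}.
size 0: {}; under {} F still reaches {A,B,H,R} ∋ R.
size 1: {A}, {B}, {H}; under {A} F still reaches {B,H,R} ∋ R.
{A,H}: F⊥R given {A,H} in G with F→· removed — back-door holds.
P(R|do(F)) = Σ_{A,H} P(R|F,A,H)·P(A,H).

P(R|do(F)): backdoor, adjust for {A, H}.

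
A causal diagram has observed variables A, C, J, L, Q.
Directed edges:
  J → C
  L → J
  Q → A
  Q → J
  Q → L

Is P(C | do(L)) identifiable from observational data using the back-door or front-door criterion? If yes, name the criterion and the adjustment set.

P(C|do(L)): backdoor, adjust for {Q}.

desc(L)\{L}={C,J}; candidates ⊆ {A,Q}.
size 0: {}; under {} L still reaches {A,C,J,Q} ∋ C.
{Q}: L⊥C given {Q} in G with L→· removed — back-door holds.
P(C|do(L)) = Σ_{Q} P(C|L,Q)·P(Q).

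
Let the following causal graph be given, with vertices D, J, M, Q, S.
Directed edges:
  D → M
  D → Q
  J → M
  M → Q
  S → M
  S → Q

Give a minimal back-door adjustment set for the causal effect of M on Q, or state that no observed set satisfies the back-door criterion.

M→Q: minimal back-door set {D, S}.

desc(M)\{M}={Q}; candidates ⊆ {D,J,S}.
size 0: {}; under {} M still reaches {D,J,Q,S} ∋ Q.
size 1: {D}, {J}, {S}; under {D} M still reaches {J,Q,S} ∋ Q.
{D,S}: M⊥Q given {D,S} in G with M→· removed — back-door holds.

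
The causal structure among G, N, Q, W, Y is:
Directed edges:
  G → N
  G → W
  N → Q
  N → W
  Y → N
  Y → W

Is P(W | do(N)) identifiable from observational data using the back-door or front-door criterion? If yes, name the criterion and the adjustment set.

P(W|do(N)): backdoor, adjust for {G, Y}.

desc(N)\{N}={Q,W}; candidates ⊆ {G,Y}.
size 0: {}; under {} N still reaches {G,W,Y} ∋ W.
size 1: {G}, {Y}; under {G} N still reaches {W,Y} ∋ W.
{G,Y}: N⊥W given {G,Y} in G with N→· removed — back-door holds.
P(W|do(N)) = Σ_{G,Y} P(W|N,G,Y)·P(G,Y).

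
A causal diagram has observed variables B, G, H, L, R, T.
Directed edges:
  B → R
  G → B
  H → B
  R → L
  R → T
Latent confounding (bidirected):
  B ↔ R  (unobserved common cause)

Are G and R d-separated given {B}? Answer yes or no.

Bayes-Ball from G | {B} reaches {H,L,R,T}.
R ∈ reach(G|{B}) ⇒ G ⊥̸ R | {B}.

No — G and R are d-connected given {B}.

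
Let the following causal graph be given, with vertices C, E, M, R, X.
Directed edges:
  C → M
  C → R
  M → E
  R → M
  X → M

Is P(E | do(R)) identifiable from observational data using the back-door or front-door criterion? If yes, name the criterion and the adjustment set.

P(E|do(R)): backdoor, adjust for {C}.

desc(R)\{R}={E,M}; candidates ⊆ {C,X}.
size 0: {}; under {} R still reaches {C,E,M} ∋ E.
{C}: R⊥E given {C} in G with R→· removed — back-door holds.
P(E|do(R)) = Σ_{C} P(E|R,C)·P(C).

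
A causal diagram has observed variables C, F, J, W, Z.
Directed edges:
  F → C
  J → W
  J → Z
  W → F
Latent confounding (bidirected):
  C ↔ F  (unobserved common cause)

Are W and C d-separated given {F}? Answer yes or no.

Bayes-Ball from W | {F} reaches {C,J,Z}.
C ∈ reach(W|{F}) ⇒ W ⊥̸ C | {F}.

No — W and C are d-connected given {F}.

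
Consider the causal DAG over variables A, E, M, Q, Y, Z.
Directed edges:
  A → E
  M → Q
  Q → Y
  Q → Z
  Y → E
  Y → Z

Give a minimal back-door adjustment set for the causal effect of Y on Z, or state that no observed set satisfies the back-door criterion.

Y→Z: minimal back-door set {Q}.

desc(Y)\{Y}={E,Z}; candidates ⊆ {A,M,Q}.
size 0: {}; under {} Y still reaches {M,Q,Z} ∋ Z.
{Q}: Y⊥Z given {Q} in G with Y→· removed — back-door holds.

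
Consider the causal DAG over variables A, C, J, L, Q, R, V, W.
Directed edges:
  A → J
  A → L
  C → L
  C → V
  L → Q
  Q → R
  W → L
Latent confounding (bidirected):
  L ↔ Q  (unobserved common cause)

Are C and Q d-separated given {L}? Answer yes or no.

No — C and Q are d-connected given {L}.

Bayes-Ball from C | {L} reaches {A,J,Q,R,V,W}.
Q ∈ reach(C|{L}) ⇒ C ⊥̸ Q | {L}.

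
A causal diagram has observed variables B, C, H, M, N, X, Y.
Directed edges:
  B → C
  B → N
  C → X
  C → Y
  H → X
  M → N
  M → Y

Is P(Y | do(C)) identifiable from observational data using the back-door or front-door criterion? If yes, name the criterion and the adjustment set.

desc(C)\{C}={X,Y}; candidates ⊆ {B,H,M,N}.
∅: C⊥Y given ∅ in G with C→· removed — back-door holds.
P(Y|do(C)) = P(Y|C) — no adjustment needed.

P(Y|do(C)): backdoor, adjust for ∅.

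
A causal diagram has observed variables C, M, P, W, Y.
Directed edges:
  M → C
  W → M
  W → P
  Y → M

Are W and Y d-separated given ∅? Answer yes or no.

Bayes-Ball from W | ∅ reaches {C,M,P}.
Y ∉ reach(W|∅) ⇒ W ⊥ Y | ∅.

Yes — W ⊥ Y | ∅.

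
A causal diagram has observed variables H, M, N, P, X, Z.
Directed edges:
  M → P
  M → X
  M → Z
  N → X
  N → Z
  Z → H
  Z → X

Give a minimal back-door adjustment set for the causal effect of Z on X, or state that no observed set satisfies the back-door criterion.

Z→X: minimal back-door set {M, N}.

desc(Z)\{Z}={H,X}; candidates ⊆ {M,N,P}.
size 0: {}; under {} Z still reaches {M,N,P,X} ∋ X.
size 1: {M}, {N}, {P}; under {M} Z still reaches {N,X} ∋ X.
{M,N}: Z⊥X given {M,N} in G with Z→· removed — back-door holds.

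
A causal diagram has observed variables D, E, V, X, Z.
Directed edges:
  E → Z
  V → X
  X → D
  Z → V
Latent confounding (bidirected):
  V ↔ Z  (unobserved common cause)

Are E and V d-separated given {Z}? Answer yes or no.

No — E and V are d-connected given {Z}.

Bayes-Ball from E | {Z} reaches {D,V,X}.
V ∈ reach(E|{Z}) ⇒ E ⊥̸ V | {Z}.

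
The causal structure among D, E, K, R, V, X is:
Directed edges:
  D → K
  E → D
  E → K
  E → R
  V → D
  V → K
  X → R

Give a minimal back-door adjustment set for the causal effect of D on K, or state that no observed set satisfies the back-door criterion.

D→K: minimal back-door set {E, V}.

desc(D)\{D}={K}; candidates ⊆ {E,R,V,X}.
size 0: {}; under {} D still reaches {E,K,R,V} ∋ K.
size 1: {E}, {R}, {V} …(+1); under {E} D still reaches {K,V} ∋ K.
{E,V}: D⊥K given {E,V} in G with D→· removed — back-door holds.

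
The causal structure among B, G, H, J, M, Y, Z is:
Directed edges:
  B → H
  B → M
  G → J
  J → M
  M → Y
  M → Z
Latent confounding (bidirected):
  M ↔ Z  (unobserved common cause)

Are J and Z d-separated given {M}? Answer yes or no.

Bayes-Ball from J | {M} reaches {B,G,H,Z}.
Z ∈ reach(J|{M}) ⇒ J ⊥̸ Z | {M}.

No — J and Z are d-connected given {M}.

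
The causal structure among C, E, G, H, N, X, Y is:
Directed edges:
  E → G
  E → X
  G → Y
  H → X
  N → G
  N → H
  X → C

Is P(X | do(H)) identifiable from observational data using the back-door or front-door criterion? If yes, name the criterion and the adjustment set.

desc(H)\{H}={C,X}; candidates ⊆ {E,G,N,Y}.
∅: H⊥X given ∅ in G with H→· removed — back-door holds.
P(X|do(H)) = P(X|H) — no adjustment needed.

P(X|do(H)): backdoor, adjust for ∅.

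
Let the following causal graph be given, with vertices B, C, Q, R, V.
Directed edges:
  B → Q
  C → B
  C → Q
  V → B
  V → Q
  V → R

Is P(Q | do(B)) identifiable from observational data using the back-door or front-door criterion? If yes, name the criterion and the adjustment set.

desc(B)\{B}={Q}; candidates ⊆ {C,R,V}.
size 0: {}; under {} B still reaches {C,Q,R,V} ∋ Q.
size 1: {C}, {R}, {V}; under {C} B still reaches {Q,R,V} ∋ Q.
{C,V}: B⊥Q given {C,V} in G with B→· removed — back-door holds.
P(Q|do(B)) = Σ_{C,V} P(Q|B,C,V)·P(C,V).

P(Q|do(B)): backdoor, adjust for {C, V}.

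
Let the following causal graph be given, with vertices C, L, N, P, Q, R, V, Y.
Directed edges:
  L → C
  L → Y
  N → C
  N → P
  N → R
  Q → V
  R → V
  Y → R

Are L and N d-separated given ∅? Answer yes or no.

Yes — L ⊥ N | ∅.

Bayes-Ball from L | ∅ reaches {C,R,V,Y}.
N ∉ reach(L|∅) ⇒ L ⊥ N | ∅.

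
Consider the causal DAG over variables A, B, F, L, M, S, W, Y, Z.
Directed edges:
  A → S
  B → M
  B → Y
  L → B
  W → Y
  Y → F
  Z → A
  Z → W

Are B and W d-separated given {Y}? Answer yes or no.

No — B and W are d-connected given {Y}.

Bayes-Ball from B | {Y} reaches {A,L,M,S,W,Z}.
W ∈ reach(B|{Y}) ⇒ B ⊥̸ W | {Y}.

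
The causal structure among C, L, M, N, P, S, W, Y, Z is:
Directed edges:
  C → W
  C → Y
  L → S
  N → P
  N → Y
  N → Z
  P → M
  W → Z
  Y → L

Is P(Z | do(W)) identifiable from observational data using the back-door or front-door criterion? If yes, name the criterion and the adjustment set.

desc(W)\{W}={Z}; candidates ⊆ {C,L,M,N,P,S,Y}.
∅: W⊥Z given ∅ in G with W→· removed — back-door holds.
P(Z|do(W)) = P(Z|W) — no adjustment needed.

P(Z|do(W)): backdoor, adjust for ∅.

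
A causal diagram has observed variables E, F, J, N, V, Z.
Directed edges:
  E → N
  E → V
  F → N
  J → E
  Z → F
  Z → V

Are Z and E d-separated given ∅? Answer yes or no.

Yes — Z ⊥ E | ∅.

Bayes-Ball from Z | ∅ reaches {F,N,V}.
E ∉ reach(Z|∅) ⇒ Z ⊥ E | ∅.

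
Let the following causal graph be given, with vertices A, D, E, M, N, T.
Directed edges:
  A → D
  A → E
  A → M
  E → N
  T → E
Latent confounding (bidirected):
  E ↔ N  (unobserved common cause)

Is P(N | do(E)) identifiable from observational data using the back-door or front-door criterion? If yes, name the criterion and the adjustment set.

P(N|do(E)): not identifiable (no BD/FD set).

desc(E)\{E}={N}; candidates ⊆ {A,D,M,T}.
E↔N: latent back-door arc(s) into E.
size 0: {}; under {} E still reaches {A,D,M,N,T} ∋ N.
size 1: {A}, {D}, {M} …(+1); under {A} E still reaches {N,T} ∋ N.
size 2: {A,D}, {A,M}, {A,T} …(+3); under {A,D} E still reaches {N,T} ∋ N.
E↔N cannot be blocked by any observed set — no back-door set.
No mediator lies on a directed E→…→N path.
Neither criterion identifies P(N|do(E)) in this graph.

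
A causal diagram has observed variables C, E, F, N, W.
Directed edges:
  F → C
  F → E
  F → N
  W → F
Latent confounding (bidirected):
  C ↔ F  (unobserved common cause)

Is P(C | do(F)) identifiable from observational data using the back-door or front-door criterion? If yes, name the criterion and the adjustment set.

P(C|do(F)): not identifiable (no BD/FD set).

desc(F)\{F}={C,E,N}; candidates ⊆ {W}.
F↔C: latent back-door arc(s) into F.
size 0: {}; under {} F still reaches {C,W} ∋ C.
size 1: {W}; under {W} F still reaches {C} ∋ C.
F↔C cannot be blocked by any observed set — no back-door set.
No mediator lies on a directed F→…→C path.
Neither criterion identifies P(C|do(F)) in this graph.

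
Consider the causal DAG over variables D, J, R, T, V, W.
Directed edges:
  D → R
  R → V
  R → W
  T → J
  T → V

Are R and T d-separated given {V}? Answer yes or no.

No — R and T are d-connected given {V}.

Bayes-Ball from R | {V} reaches {D,J,T,W}.
T ∈ reach(R|{V}) ⇒ R ⊥̸ T | {V}.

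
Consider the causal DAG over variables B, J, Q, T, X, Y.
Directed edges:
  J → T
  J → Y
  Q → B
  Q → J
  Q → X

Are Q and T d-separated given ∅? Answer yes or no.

Bayes-Ball from Q | ∅ reaches {B,J,T,X,Y}.
T ∈ reach(Q|∅) ⇒ Q ⊥̸ T | ∅.

No — Q and T are d-connected given ∅.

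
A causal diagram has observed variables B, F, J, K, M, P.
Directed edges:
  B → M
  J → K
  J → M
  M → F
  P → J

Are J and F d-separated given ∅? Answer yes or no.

Bayes-Ball from J | ∅ reaches {F,K,M,P}.
F ∈ reach(J|∅) ⇒ J ⊥̸ F | ∅.

No — J and F are d-connected given ∅.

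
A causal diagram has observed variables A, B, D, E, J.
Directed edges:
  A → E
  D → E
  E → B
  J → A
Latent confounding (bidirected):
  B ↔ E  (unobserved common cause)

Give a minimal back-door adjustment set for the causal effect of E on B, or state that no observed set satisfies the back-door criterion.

desc(E)\{E}={B}; candidates ⊆ {A,D,J}.
E↔B: latent back-door arc(s) into E.
size 0: {}; under {} E still reaches {A,B,D,J} ∋ B.
size 1: {A}, {D}, {J}; under {A} E still reaches {B,D} ∋ B.
size 2: {A,D}, {A,J}, {D,J}; under {A,D} E still reaches {B} ∋ B.
E↔B cannot be blocked by any observed set — no back-door set.

E→B: no observed back-door set.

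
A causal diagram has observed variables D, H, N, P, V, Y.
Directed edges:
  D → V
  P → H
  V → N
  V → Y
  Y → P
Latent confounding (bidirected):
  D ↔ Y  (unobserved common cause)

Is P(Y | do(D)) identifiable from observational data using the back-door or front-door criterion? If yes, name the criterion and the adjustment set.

P(Y|do(D)): frontdoor, adjust for {V}.

desc(D)\{D}={H,N,P,V,Y}; candidates ⊆ {—}.
D↔Y: latent back-door arc(s) into D.
size 0: {}; under {} D still reaches {H,P,Y} ∋ Y.
D↔Y cannot be blocked by any observed set — no back-door set.
{V}: (i) intercepts every directed D→Y path; (ii) no back-door D→{V}; (iii) {D} blocks every back-door {V}→Y. Front-door holds.
P(Y|do(D)) = Σ_{V} P(V|D) Σ_{D'} P(Y|V,D')P(D').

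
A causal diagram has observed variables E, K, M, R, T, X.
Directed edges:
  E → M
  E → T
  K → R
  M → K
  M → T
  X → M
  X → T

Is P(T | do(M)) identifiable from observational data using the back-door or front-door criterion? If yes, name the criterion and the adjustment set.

desc(M)\{M}={K,R,T}; candidates ⊆ {E,X}.
size 0: {}; under {} M still reaches {E,T,X} ∋ T.
size 1: {E}, {X}; under {E} M still reaches {T,X} ∋ T.
{E,X}: M⊥T given {E,X} in G with M→· removed — back-door holds.
P(T|do(M)) = Σ_{E,X} P(T|M,E,X)·P(E,X).

P(T|do(M)): backdoor, adjust for {E, X}.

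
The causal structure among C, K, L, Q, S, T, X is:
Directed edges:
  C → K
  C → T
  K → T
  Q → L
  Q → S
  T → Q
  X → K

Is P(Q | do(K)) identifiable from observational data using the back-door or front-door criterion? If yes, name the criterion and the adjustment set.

P(Q|do(K)): backdoor, adjust for {C}.

desc(K)\{K}={L,Q,S,T}; candidates ⊆ {C,X}.
size 0: {}; under {} K still reaches {C,L,Q,S,T,X} ∋ Q.
{C}: K⊥Q given {C} in G with K→· removed — back-door holds.
P(Q|do(K)) = Σ_{C} P(Q|K,C)·P(C).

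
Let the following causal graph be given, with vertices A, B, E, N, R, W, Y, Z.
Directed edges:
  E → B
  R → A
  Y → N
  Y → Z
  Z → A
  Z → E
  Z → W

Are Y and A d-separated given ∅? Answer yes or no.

No — Y and A are d-connected given ∅.

Bayes-Ball from Y | ∅ reaches {A,B,E,N,W,Z}.
A ∈ reach(Y|∅) ⇒ Y ⊥̸ A | ∅.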